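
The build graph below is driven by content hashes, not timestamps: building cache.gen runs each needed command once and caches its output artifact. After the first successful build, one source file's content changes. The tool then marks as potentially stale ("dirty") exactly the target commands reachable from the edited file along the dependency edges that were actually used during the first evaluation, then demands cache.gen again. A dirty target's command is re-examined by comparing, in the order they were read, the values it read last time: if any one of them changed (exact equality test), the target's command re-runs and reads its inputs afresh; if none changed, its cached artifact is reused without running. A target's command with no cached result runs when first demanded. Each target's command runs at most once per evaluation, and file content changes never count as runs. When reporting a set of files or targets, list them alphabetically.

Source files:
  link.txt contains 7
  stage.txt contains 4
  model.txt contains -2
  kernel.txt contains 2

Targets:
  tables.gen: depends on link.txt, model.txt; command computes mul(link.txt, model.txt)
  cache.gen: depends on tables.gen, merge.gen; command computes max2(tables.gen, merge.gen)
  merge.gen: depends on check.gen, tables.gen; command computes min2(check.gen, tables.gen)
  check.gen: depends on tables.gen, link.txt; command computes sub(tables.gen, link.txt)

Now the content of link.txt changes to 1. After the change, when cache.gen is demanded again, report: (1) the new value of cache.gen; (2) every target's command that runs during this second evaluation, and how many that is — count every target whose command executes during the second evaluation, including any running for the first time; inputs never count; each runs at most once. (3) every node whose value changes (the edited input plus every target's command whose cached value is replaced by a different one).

cache.gen now evaluates to -2.
Run set: cache.gen, check.gen, merge.gen, tables.gen (4 run).
Changed values: cache.gen, check.gen, link.txt, merge.gen, tables.gen.

Initial pass — values computed on the first demand:
  tables.gen = mul(7, -2) = -14
  check.gen = sub(-14, 7) = -21
  merge.gen = min2(-21, -14) = -21
  cache.gen = max2(-14, -21) = -14

Second demand — change propagation:
  tables.gen: re-runs because link.txt 7->1; new result -2.
  check.gen: re-runs because tables.gen -14->-2; link.txt 7->1; new result -3.
  merge.gen: re-runs because check.gen -21->-3; tables.gen -14->-2; new result -3.
  cache.gen: re-runs because tables.gen -14->-2; merge.gen -21->-3; new result -2.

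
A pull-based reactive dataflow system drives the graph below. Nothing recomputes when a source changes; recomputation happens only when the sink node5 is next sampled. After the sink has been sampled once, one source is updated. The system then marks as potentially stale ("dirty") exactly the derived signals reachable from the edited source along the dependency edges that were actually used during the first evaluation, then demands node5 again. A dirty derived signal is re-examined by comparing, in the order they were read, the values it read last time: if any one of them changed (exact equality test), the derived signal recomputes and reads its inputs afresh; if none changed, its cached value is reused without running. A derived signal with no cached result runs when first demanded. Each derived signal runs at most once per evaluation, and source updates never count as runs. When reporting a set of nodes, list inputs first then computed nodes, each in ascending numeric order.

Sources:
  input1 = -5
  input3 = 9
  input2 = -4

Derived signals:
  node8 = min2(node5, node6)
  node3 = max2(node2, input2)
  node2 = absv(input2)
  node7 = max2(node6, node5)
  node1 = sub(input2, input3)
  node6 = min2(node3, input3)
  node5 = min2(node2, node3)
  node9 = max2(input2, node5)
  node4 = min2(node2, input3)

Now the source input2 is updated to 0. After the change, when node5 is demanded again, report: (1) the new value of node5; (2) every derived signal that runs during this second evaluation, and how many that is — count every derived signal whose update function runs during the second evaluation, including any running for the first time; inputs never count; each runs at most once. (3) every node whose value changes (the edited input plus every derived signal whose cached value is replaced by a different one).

New value of node5: 0.
Derived signals that run: node2, node3, node5 — 3 in total.
Values that change: input2, node2, node3, node5.

First evaluation (everything demanded from the output):
  node2 = absv(-4) = 4
  node3 = max2(4, -4) = 4
  node5 = min2(4, 4) = 4

Propagation after the edit:
  node2: runs — input2 -4->0; result 0.
  node3: runs — node2 4->0; input2 -4->0; result 0.
  node5: runs — node2 4->0; node3 4->0; result 0.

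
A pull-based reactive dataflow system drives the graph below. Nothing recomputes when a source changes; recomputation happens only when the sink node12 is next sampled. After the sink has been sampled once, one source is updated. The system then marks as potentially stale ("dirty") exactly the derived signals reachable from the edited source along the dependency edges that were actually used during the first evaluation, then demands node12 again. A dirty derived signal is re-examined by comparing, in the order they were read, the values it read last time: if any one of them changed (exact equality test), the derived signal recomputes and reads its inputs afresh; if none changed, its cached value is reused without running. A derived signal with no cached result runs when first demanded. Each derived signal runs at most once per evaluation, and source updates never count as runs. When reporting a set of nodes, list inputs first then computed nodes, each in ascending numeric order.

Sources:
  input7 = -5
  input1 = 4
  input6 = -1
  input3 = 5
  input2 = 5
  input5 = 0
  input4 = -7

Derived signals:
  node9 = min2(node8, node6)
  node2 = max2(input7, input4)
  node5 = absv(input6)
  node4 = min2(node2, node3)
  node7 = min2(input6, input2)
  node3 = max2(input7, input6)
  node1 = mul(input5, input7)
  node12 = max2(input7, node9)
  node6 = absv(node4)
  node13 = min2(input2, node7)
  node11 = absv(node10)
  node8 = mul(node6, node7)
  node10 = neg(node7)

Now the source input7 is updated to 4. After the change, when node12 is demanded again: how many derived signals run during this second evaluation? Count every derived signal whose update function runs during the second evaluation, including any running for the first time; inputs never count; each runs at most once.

First evaluation (everything demanded from the output):
  node2 = max2(-5, -7) = -5
  node3 = max2(-5, -1) = -1
  node4 = min2(-5, -1) = -5
  node6 = absv(-5) = 5
  node7 = min2(-1, 5) = -1
  node8 = mul(5, -1) = -5
  node9 = min2(-5, 5) = -5
  node12 = max2(-5, -5) = -5

Propagation after the edit:
  node2: runs — input7 -5->4; result 4.
  node3: runs — input7 -5->4; result 4.
  node4: runs — node2 -5->4; node3 -1->4; result 4.
  node6: runs — node4 -5->4; result 4.
  node8: runs — node6 5->4; result -4.
  node9: runs — node8 -5->-4; node6 5->4; result -4.
  node12: runs — input7 -5->4; node9 -5->-4; result 4.

Derived signals that run: node2, node3, node4, node6, node8, node9, node12 — 7 in total.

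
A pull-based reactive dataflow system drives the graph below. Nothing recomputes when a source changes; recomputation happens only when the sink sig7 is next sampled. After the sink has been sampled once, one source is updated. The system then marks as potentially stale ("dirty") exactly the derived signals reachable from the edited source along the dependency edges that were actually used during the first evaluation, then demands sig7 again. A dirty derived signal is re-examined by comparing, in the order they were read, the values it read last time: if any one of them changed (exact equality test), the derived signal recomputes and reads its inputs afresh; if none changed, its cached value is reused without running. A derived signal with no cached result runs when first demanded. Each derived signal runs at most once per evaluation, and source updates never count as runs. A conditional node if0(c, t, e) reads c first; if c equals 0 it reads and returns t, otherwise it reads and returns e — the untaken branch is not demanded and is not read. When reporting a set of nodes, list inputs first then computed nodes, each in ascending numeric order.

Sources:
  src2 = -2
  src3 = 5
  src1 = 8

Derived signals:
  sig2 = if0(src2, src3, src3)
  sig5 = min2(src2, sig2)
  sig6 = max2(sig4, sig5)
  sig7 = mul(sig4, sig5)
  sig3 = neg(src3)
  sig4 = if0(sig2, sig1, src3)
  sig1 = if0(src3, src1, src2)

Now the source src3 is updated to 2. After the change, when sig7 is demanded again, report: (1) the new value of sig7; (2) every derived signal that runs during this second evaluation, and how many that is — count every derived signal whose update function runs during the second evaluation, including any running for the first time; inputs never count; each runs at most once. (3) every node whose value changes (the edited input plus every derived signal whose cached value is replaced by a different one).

First evaluation (everything demanded from the output):
  sig2 = if0(src2=-2 -> else branch src3) = 5
  sig4 = if0(sig2=5 -> else branch src3) = 5
  sig5 = min2(-2, 5) = -2
  sig7 = mul(5, -2) = -10

Propagation after the edit:
  sig2: runs — src3 5->2; result 2.
  sig4: runs — sig2 5->2; src3 5->2; result 2.
  sig5: runs — sig2 5->2; result -2 (same value as before).
  sig7: runs — sig4 5->2; result -4.

New value of sig7: -4.
Derived signals that run: sig2, sig4, sig5, sig7 — 4 in total.
Values that change: src3, sig2, sig4, sig7.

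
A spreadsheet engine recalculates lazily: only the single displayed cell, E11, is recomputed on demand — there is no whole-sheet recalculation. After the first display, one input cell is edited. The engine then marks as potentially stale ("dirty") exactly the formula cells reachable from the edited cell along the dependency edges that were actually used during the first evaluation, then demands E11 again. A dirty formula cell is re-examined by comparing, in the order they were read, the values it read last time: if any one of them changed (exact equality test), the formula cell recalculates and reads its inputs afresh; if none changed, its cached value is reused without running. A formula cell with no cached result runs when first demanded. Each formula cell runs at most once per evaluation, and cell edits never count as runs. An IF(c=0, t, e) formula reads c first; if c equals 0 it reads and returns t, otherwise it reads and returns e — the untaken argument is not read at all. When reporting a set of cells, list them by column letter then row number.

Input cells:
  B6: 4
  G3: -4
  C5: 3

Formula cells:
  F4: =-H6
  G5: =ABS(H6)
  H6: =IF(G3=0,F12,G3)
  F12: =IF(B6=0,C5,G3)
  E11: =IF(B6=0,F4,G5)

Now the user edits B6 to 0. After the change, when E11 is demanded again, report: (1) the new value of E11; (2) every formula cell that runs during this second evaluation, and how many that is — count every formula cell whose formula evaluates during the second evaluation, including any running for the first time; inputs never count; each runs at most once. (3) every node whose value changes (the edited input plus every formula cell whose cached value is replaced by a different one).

New value of E11: 4.
Formula cells that run: E11, F4 — 2 in total.
Values that change: B6.
Key observation: a condition flipped, so demand reaches new nodes — F4 runs for the first time.

First evaluation (everything demanded from the output):
  H6 = IF(G3=0: G3=-4 -> else branch G3) = -4
  G5 = ABS(-4) = 4
  E11 = IF(B6=0: B6=4 -> else branch G5) = 4

Propagation after the edit:
  F4: demanded for the first time — runs, produces 4.
  E11: runs — B6 4->0; result 4 (same value as before).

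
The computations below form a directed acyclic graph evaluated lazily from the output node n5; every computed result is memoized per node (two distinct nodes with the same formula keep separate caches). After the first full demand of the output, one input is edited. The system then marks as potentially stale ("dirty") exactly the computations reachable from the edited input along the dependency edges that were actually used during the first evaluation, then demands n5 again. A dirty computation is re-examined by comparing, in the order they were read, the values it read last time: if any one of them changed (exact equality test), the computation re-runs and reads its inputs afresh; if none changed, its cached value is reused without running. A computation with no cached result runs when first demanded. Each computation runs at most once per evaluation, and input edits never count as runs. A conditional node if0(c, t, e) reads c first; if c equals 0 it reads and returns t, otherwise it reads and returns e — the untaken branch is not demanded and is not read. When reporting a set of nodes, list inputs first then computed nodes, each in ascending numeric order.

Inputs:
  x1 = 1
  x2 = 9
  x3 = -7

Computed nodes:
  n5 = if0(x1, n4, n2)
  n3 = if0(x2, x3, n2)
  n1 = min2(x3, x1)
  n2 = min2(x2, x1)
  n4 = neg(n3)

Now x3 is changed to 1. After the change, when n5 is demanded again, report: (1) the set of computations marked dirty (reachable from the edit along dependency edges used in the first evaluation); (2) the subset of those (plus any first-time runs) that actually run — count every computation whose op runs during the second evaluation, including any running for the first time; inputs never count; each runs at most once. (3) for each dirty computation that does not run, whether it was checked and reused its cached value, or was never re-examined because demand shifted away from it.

The edit dirties: none.
0 computations run: none.
No dirty computation escaped a run.
Note the shortcut — x3 feeds only undemanded nodes, so no recomputation happens.

First demand of the output computes:
  n2 = min2(9, 1) = 1
  n5 = if0(x1=1 -> else branch n2) = 1

After the edit, cleaning proceeds:
  x3 only reaches undemanded nodes; the second demand re-runs nothing.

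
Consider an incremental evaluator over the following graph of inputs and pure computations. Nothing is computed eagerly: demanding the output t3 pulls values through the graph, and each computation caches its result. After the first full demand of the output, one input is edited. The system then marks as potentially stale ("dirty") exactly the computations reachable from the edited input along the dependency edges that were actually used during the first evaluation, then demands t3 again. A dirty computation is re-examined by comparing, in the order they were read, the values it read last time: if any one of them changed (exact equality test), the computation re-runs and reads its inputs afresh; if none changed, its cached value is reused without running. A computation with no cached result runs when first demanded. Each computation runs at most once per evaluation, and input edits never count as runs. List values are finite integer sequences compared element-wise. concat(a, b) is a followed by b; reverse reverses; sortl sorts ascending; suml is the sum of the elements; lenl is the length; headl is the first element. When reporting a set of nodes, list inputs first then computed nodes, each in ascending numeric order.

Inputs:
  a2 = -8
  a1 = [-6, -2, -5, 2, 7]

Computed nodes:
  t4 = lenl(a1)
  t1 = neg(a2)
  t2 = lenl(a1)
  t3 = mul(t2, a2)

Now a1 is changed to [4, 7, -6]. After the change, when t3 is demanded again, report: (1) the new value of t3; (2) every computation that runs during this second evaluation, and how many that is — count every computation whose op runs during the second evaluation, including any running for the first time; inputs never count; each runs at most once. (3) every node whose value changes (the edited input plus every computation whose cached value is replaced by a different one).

t3 now evaluates to -24.
Run set: t2, t3 (2 run).
Changed values: a1, t2, t3.

Initial pass — values computed on the first demand:
  t2 = lenl([-6, -2, -5, 2, 7]) = 5
  t3 = mul(5, -8) = -40

Second demand — change propagation:
  t2: re-runs because a1 [-6, -2, -5, 2, 7]->[4, 7, -6]; new result 3.
  t3: re-runs because t2 5->3; new result -24.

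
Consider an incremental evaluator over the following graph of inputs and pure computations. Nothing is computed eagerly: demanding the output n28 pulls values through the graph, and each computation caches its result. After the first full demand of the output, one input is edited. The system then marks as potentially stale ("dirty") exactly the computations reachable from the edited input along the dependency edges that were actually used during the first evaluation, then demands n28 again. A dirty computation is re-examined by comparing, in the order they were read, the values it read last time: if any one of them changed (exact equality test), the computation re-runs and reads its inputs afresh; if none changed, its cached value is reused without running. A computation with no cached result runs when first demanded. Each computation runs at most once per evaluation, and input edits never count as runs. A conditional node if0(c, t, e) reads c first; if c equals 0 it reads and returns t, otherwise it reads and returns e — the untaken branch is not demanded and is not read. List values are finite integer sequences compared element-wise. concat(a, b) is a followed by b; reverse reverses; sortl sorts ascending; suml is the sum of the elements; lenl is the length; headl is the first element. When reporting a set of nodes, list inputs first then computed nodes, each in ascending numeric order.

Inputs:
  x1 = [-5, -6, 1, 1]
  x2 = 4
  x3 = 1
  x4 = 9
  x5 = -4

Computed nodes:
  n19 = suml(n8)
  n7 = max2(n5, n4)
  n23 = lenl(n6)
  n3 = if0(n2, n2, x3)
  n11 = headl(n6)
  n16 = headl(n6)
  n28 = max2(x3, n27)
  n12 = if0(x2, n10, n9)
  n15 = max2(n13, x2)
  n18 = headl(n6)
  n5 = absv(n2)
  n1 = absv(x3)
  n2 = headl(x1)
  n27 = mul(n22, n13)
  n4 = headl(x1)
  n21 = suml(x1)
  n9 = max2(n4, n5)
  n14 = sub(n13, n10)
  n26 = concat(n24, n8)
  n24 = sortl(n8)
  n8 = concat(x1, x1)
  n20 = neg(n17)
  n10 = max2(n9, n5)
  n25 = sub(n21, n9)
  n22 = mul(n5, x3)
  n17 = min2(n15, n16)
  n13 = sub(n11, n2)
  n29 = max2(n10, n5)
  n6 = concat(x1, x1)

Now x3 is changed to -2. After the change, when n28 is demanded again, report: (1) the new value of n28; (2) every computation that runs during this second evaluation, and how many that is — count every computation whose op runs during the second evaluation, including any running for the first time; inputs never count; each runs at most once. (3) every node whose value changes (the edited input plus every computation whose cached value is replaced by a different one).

n28 now evaluates to 0.
Run set: n22, n27, n28 (3 run).
Changed values: x3, n22, n28.

Initial pass — values computed on the first demand:
  n2 = headl([-5, -6, 1, 1]) = -5
  n5 = absv(-5) = 5
  n6 = concat([-5, -6, 1, 1], [-5, -6, 1, 1]) = [-5, -6, 1, 1, -5, -6, 1, 1]
  n11 = headl([-5, -6, 1, 1, -5, -6, 1, 1]) = -5
  n13 = sub(-5, -5) = 0
  n22 = mul(5, 1) = 5
  n27 = mul(5, 0) = 0
  n28 = max2(1, 0) = 1

Second demand — change propagation:
  n22: re-runs because x3 1->-2; new result -10.
  n27: re-runs because n22 5->-10; new result 0 (unchanged).
  n28: re-runs because x3 1->-2; new result 0.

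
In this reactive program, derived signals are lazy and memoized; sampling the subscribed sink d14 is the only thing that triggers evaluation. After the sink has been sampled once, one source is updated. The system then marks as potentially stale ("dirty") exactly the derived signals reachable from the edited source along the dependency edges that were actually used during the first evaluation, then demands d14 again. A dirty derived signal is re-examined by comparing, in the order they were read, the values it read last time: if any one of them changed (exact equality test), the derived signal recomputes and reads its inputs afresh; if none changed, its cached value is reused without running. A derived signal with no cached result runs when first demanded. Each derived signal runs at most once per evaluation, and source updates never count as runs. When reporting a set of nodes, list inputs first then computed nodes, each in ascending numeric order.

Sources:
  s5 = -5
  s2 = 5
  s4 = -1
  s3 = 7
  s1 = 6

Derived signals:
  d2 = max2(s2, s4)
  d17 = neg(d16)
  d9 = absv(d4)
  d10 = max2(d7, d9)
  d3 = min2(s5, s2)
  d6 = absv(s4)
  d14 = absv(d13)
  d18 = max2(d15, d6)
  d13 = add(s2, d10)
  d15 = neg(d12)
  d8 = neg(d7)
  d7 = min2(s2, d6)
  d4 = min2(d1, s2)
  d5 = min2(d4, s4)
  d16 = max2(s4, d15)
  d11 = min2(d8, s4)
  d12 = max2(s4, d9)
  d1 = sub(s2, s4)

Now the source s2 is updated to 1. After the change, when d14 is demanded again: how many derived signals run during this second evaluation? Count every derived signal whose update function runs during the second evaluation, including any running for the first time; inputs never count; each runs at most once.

7 derived signals run: d1, d4, d7, d9, d10, d13, d14.

First demand of the output computes:
  d1 = sub(5, -1) = 6
  d4 = min2(6, 5) = 5
  d6 = absv(-1) = 1
  d7 = min2(5, 1) = 1
  d9 = absv(5) = 5
  d10 = max2(1, 5) = 5
  d13 = add(5, 5) = 10
  d14 = absv(10) = 10

After the edit, cleaning proceeds:
  d1: a read changed (s2 5->1) — executes, giving 2.
  d4: a read changed (d1 6->2; s2 5->1) — executes, giving 1.
  d7: a read changed (s2 5->1) — executes, giving 1 — identical to its old value.
  d9: a read changed (d4 5->1) — executes, giving 1.
  d10: a read changed (d9 5->1) — executes, giving 1.
  d13: a read changed (s2 5->1; d10 5->1) — executes, giving 2.
  d14: a read changed (d13 10->2) — executes, giving 2.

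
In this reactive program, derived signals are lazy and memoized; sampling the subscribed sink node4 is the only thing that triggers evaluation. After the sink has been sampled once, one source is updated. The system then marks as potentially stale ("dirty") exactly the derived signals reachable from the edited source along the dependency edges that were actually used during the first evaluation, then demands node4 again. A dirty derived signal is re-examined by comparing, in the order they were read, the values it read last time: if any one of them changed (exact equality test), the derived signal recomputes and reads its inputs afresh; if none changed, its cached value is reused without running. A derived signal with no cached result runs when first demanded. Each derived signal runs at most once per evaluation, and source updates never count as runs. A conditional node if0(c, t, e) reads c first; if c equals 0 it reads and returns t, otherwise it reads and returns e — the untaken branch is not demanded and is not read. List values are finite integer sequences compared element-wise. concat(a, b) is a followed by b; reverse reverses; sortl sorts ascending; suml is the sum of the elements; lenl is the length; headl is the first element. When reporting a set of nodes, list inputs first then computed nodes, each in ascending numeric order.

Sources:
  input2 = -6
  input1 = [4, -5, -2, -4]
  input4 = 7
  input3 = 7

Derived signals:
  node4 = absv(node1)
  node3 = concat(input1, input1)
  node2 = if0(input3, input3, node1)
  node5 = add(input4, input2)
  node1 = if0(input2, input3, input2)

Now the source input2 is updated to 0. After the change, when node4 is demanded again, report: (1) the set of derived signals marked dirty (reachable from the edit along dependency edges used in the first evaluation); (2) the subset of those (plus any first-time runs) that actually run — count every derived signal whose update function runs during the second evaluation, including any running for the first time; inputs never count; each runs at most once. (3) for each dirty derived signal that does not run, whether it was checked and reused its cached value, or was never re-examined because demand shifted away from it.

The edit dirties: node1, node4.
2 derived signals run: node1, node4.
No dirty derived signal escaped a run.

First demand of the output computes:
  node1 = if0(input2=-6 -> else branch input2) = -6
  node4 = absv(-6) = 6

After the edit, cleaning proceeds:
  node1: a read changed (input2 -6->0; input2 -6->0) — executes, giving 7.
  node4: a read changed (node1 -6->7) — executes, giving 7.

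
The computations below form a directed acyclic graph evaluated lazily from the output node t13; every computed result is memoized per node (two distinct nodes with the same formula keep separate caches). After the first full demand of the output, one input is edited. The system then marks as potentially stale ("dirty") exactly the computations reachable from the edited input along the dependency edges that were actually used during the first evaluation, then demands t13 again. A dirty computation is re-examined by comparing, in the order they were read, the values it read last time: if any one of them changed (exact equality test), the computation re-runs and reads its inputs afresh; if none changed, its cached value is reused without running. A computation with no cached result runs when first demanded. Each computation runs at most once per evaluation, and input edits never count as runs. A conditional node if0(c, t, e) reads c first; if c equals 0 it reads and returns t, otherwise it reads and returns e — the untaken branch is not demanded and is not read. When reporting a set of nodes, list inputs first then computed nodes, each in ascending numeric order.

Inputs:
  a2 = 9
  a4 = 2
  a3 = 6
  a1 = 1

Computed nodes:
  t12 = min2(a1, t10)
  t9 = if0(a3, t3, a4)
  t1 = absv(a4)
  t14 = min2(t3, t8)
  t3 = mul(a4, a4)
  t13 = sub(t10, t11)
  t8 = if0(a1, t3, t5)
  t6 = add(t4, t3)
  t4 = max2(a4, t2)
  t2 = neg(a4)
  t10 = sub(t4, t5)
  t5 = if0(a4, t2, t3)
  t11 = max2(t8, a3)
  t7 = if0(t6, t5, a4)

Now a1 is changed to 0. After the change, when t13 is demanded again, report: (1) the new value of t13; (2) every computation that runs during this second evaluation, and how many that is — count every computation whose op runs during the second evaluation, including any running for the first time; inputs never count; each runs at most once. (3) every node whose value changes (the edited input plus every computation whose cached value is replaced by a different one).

Demanding t13 again yields -8.
1 computations run: t8.
The nodes whose values change: a1.
Note the absorption at t8: it re-runs yet its value is the same, leaving the output's value untouched.

First demand of the output computes:
  t2 = neg(2) = -2
  t3 = mul(2, 2) = 4
  t4 = max2(2, -2) = 2
  t5 = if0(a4=2 -> else branch t3) = 4
  t8 = if0(a1=1 -> else branch t5) = 4
  t10 = sub(2, 4) = -2
  t11 = max2(4, 6) = 6
  t13 = sub(-2, 6) = -8

After the edit, cleaning proceeds:
  t8: a read changed (a1 1->0) — executes, giving 4 — identical to its old value.
  t11: dirty, but its reads are unchanged (t8 unchanged, a3 unchanged); cached 6 stands.
  t13: dirty, but its reads are unchanged (t10 unchanged, t11 unchanged); cached -8 stands.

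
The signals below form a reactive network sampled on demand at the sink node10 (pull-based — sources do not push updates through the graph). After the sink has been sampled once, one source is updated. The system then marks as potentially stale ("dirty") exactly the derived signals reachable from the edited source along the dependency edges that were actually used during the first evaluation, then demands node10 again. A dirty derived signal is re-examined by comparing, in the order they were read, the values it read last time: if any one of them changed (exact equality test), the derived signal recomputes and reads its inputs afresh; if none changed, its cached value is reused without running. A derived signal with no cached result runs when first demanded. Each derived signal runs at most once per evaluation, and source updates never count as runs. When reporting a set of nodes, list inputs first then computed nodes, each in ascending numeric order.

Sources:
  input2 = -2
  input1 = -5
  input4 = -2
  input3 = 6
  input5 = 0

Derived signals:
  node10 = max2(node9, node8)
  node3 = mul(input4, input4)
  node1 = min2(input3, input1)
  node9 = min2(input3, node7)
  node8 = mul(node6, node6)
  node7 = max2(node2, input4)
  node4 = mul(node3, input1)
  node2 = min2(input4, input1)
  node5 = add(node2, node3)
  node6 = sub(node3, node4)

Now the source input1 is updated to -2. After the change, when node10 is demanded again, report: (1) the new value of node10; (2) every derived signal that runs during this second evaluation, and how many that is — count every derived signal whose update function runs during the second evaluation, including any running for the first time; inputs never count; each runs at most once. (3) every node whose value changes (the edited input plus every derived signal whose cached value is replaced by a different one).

Initial pass — values computed on the first demand:
  node2 = min2(-2, -5) = -5
  node3 = mul(-2, -2) = 4
  node4 = mul(4, -5) = -20
  node6 = sub(4, -20) = 24
  node7 = max2(-5, -2) = -2
  node8 = mul(24, 24) = 576
  node9 = min2(6, -2) = -2
  node10 = max2(-2, 576) = 576

Second demand — change propagation:
  node2: re-runs because input1 -5->-2; new result -2.
  node4: re-runs because input1 -5->-2; new result -8.
  node6: re-runs because node4 -20->-8; new result 12.
  node7: re-runs because node2 -5->-2; new result -2 (unchanged).
  node8: re-runs because node6 24->12; node6 24->12; new result 144.
  node9: re-examined; everything it read last time is the same (input3 unchanged, node7 unchanged) — cache -2 kept, no run.
  node10: re-runs because node8 576->144; new result 144.

The important point: at node9 every value read last time is unchanged, so the dirty flag clears without a run.

node10 now evaluates to 144.
Run set: node2, node4, node6, node7, node8, node10 (6 run).
Changed values: input1, node2, node4, node6, node8, node10.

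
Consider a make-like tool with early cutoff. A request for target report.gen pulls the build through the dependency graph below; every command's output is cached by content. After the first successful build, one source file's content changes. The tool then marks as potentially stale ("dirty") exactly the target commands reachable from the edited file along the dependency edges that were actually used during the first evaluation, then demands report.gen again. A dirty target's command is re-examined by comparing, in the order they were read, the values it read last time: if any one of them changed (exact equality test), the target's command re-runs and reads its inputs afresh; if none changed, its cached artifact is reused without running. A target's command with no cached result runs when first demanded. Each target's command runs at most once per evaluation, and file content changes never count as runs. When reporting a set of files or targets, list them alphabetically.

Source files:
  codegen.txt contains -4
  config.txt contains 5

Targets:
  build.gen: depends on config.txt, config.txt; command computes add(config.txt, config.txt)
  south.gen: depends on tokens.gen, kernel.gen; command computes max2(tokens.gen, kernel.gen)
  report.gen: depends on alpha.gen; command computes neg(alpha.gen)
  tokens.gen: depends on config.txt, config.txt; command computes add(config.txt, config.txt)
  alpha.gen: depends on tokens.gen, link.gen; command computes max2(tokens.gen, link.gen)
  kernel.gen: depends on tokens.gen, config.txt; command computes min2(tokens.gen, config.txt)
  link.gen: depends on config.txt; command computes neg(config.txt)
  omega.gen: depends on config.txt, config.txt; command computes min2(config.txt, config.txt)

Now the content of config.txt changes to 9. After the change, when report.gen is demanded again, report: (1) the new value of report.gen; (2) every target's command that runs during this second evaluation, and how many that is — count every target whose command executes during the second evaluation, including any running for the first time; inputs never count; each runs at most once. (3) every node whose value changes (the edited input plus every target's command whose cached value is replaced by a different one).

Demanding report.gen again yields -18.
4 target commands run: alpha.gen, link.gen, report.gen, tokens.gen.
The nodes whose values change: alpha.gen, config.txt, link.gen, report.gen, tokens.gen.

First demand of the output computes:
  link.gen = neg(5) = -5
  tokens.gen = add(5, 5) = 10
  alpha.gen = max2(10, -5) = 10
  report.gen = neg(10) = -10

After the edit, cleaning proceeds:
  link.gen: a read changed (config.txt 5->9) — executes, giving -9.
  tokens.gen: a read changed (config.txt 5->9; config.txt 5->9) — executes, giving 18.
  alpha.gen: a read changed (tokens.gen 10->18; link.gen -5->-9) — executes, giving 18.
  report.gen: a read changed (alpha.gen 10->18) — executes, giving -18.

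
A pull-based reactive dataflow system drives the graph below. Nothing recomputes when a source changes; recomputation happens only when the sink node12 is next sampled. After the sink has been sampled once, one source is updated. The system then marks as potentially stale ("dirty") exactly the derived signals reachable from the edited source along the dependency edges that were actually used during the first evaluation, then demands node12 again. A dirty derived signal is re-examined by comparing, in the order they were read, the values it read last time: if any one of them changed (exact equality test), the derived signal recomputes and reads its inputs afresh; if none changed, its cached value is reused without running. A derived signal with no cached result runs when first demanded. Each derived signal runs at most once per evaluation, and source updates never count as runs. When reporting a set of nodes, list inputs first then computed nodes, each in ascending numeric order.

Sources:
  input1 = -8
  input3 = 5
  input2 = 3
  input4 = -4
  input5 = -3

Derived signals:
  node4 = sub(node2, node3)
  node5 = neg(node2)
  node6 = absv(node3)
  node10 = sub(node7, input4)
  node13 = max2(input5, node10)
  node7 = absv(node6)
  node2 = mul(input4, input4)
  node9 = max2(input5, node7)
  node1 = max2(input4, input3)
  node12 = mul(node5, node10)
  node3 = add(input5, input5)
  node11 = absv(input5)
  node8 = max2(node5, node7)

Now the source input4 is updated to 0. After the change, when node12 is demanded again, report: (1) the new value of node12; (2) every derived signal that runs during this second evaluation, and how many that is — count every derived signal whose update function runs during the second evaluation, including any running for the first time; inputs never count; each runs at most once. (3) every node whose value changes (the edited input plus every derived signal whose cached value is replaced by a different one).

New value of node12: 0.
Derived signals that run: node2, node5, node10, node12 — 4 in total.
Values that change: input4, node2, node5, node10, node12.

First evaluation (everything demanded from the output):
  node2 = mul(-4, -4) = 16
  node3 = add(-3, -3) = -6
  node5 = neg(16) = -16
  node6 = absv(-6) = 6
  node7 = absv(6) = 6
  node10 = sub(6, -4) = 10
  node12 = mul(-16, 10) = -160

Propagation after the edit:
  node2: runs — input4 -4->0; input4 -4->0; result 0.
  node5: runs — node2 16->0; result 0.
  node10: runs — input4 -4->0; result 6.
  node12: runs — node5 -16->0; node10 10->6; result 0.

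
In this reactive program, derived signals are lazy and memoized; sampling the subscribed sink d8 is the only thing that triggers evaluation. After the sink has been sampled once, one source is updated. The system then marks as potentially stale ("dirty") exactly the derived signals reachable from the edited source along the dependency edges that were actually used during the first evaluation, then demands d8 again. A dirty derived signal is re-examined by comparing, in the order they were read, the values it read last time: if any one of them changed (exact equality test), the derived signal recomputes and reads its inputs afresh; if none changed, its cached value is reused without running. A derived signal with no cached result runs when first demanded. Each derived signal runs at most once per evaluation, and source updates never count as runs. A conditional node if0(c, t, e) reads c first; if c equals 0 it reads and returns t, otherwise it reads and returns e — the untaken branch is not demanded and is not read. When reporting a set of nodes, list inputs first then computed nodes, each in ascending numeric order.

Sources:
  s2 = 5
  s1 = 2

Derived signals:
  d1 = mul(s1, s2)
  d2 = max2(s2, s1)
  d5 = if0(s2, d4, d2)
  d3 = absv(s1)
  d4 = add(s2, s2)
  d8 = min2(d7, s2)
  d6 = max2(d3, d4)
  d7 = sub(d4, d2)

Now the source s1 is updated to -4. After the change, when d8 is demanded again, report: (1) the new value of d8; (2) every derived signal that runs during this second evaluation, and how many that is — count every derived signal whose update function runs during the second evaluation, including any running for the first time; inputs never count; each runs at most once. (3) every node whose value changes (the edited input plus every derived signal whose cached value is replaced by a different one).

Demanding d8 again yields 5.
1 derived signals run: d2.
The nodes whose values change: s1.
Note the absorption at d2: it re-runs yet its value is the same, leaving the output's value untouched.

First demand of the output computes:
  d2 = max2(5, 2) = 5
  d4 = add(5, 5) = 10
  d7 = sub(10, 5) = 5
  d8 = min2(5, 5) = 5

After the edit, cleaning proceeds:
  d2: a read changed (s1 2->-4) — executes, giving 5 — identical to its old value.
  d7: dirty, but its reads are unchanged (d4 unchanged, d2 unchanged); cached 5 stands.
  d8: dirty, but its reads are unchanged (d7 unchanged, s2 unchanged); cached 5 stands.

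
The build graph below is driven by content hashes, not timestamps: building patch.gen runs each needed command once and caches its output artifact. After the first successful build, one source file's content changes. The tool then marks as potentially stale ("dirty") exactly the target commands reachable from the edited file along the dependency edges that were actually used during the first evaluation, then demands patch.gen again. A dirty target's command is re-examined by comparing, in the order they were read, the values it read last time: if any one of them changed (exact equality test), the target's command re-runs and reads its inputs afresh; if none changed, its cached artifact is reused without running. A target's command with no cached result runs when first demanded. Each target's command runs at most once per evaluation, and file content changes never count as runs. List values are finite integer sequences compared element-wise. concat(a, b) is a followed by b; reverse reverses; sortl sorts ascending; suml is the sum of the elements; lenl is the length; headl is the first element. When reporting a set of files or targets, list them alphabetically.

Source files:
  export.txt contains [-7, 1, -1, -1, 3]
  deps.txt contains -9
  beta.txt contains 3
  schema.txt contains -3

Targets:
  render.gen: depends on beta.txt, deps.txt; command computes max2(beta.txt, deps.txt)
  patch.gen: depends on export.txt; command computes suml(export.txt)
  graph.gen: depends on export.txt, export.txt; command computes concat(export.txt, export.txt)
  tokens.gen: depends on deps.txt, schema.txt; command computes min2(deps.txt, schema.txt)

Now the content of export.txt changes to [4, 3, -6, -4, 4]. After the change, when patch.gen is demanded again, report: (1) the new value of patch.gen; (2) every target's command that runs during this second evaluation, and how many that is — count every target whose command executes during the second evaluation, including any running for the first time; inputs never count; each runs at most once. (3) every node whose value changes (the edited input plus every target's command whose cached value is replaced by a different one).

Initial pass — values computed on the first demand:
  patch.gen = suml([-7, 1, -1, -1, 3]) = -5

Second demand — change propagation:
  patch.gen: re-runs because export.txt [-7, 1, -1, -1, 3]->[4, 3, -6, -4, 4]; new result 1.

patch.gen now evaluates to 1.
Run set: patch.gen (1 run).
Changed values: export.txt, patch.gen.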